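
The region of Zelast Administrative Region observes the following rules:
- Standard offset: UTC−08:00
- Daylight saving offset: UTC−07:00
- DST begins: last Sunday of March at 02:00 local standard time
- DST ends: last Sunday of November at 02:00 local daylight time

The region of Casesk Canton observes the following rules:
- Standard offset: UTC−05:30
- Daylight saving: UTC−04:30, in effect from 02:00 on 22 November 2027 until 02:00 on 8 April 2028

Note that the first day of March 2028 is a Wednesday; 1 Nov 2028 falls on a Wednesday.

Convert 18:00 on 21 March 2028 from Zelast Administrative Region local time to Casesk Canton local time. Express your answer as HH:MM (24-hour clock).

21:30

1 March 2028 is a Wednesday, so Sundays fall on 5, 12, 19, 26; the last is March 26.
1 November 2028 is a Wednesday, so Sundays fall on 5, 12, 19, 26; the last is November 26.
21 March 2028 is outside the daylight-saving period (26 March – 26 November), so Zelast Administrative Region is on standard time, UTC−08:00.
18:00 Zelast Administrative Region + 8h = 02:00 UTC (rolling into the next day, 22 March 2028).
At the standard offset (UTC−05:30), 02:00 UTC − 5h30m = 20:30 Casesk Canton standard time (rolling into the previous day, 21 March 2028).
The standard-time date in Casesk Canton, 21 March 2028, falls between 22 November 2027 and 8 April 2028, so daylight saving is in effect and Casesk Canton is at UTC−04:30.
02:00 UTC − 4h30m = 21:30 Casesk Canton (rolling into the previous day, 21 March 2028).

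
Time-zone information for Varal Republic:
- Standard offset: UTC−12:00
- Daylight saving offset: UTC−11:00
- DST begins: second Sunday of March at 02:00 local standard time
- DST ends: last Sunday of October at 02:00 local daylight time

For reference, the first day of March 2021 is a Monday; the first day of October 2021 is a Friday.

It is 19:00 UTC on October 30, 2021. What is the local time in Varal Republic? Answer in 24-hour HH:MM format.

08:00

1 March 2021 is a Monday, so the first Sunday is March 7 and the second is March 14.
1 October 2021 is a Friday, so Sundays fall on 3, 10, 17, 24, 31; the last is October 31.
At the standard offset (UTC−12:00), 19:00 UTC − 12h = 07:00 Varal Republic standard time.
The standard-time date in Varal Republic, October 30, 2021, falls between 14 March and 31 October, so daylight saving is in effect and Varal Republic is at UTC−11:00.
19:00 UTC − 11h = 08:00 local.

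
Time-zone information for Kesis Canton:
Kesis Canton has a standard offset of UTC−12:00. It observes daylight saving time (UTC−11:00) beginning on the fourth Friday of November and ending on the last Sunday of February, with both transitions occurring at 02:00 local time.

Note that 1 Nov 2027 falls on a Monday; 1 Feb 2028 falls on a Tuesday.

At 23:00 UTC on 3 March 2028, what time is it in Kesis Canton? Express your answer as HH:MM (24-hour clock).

1 November 2027 is a Monday, so the first Friday is November 5 and the fourth is November 26.
1 February 2028 is a Tuesday, so Sundays fall on 6, 13, 20, 27; the last is February 27.
At the standard offset (UTC−12:00), 23:00 UTC − 12h = 11:00 Kesis Canton standard time.
Daylight saving runs 26 November 2027 – 27 February 2028; the standard-time date in Kesis Canton, 3 March 2028, is outside that window, so Kesis Canton is on standard time at UTC−12:00.
23:00 UTC − 12h = 11:00 local.

11:00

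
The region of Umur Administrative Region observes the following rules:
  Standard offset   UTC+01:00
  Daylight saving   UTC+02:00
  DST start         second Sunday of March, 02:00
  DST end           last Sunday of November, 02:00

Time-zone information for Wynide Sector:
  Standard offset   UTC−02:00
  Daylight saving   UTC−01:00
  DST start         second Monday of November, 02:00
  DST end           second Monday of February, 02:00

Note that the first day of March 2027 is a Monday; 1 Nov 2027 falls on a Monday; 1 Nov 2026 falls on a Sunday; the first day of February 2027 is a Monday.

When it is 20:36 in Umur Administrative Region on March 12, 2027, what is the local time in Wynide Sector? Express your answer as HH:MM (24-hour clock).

1 March 2027 is a Monday, so the first Sunday is March 7 and the second is March 14.
1 November 2027 is a Monday, so Sundays fall on 7, 14, 21, 28; the last is November 28.
Daylight saving runs 14 March – 28 November; March 12, 2027 is outside that window, so Umur Administrative Region is on standard time at UTC+01:00.
20:36 Umur Administrative Region − 1h = 19:36 UTC.
1 November 2026 is a Sunday, so the first Monday is November 2 and the second is November 9.
1 February 2027 is a Monday, so the first Monday is February 1 and the second is February 8.
At the standard offset (UTC−02:00), 19:36 UTC − 2h = 17:36 Wynide Sector standard time.
Daylight saving runs 9 November 2026 – 8 February 2027; the standard-time date in Wynide Sector, March 12, 2027, is outside that window, so Wynide Sector is on standard time at UTC−02:00.
19:36 UTC − 2h = 17:36 Wynide Sector.

17:36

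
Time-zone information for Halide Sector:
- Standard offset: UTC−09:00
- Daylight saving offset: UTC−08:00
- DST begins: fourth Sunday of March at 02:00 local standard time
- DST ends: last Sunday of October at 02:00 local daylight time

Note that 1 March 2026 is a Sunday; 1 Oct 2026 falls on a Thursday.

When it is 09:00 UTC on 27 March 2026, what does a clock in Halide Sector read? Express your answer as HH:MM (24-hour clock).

01:00

1 March 2026 is a Sunday, so the first Sunday is March 1 and the fourth is March 22.
1 October 2026 is a Thursday, so Sundays fall on 4, 11, 18, 25; the last is October 25.
At the standard offset (UTC−09:00), 09:00 UTC − 9h = 00:00 Halide Sector standard time.
The standard-time date in Halide Sector, 27 March 2026, lies within the daylight-saving period (22 March – 25 October), so Halide Sector is on daylight time, UTC−08:00.
09:00 UTC − 8h = 01:00 local.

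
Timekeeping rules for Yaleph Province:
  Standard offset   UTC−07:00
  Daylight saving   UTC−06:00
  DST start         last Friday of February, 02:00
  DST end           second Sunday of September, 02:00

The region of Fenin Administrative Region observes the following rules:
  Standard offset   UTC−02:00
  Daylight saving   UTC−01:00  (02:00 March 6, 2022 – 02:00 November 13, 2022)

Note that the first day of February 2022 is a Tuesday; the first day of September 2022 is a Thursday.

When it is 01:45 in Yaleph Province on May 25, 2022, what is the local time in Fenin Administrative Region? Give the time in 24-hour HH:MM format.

1 February 2022 is a Tuesday, so Fridays fall on 4, 11, 18, 25; the last is February 25.
1 September 2022 is a Thursday, so the first Sunday is September 4 and the second is September 11.
Daylight saving runs 25 February – 11 September; May 25, 2022 is inside that window, so Yaleph Province is at UTC−06:00.
01:45 Yaleph Province + 6h = 07:45 UTC.
At the standard offset (UTC−02:00), 07:45 UTC − 2h = 05:45 Fenin Administrative Region standard time.
The standard-time date in Fenin Administrative Region, May 25, 2022, falls between 6 March and 13 November, so daylight saving is in effect and Fenin Administrative Region is at UTC−01:00.
07:45 UTC − 1h = 06:45 Fenin Administrative Region.

06:45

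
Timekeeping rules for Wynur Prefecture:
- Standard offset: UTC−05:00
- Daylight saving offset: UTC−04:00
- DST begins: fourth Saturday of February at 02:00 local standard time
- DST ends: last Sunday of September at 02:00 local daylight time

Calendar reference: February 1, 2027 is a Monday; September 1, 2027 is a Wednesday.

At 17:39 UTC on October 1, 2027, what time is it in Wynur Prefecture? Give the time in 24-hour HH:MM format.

12:39

1 February 2027 is a Monday, so the first Saturday is February 6 and the fourth is February 27.
1 September 2027 is a Wednesday, so Sundays fall on 5, 12, 19, 26; the last is September 26.
At the standard offset (UTC−05:00), 17:39 UTC − 5h = 12:39 Wynur Prefecture standard time.
The standard-time date in Wynur Prefecture, October 1, 2027, is outside the daylight-saving period (27 February – 26 September), so Wynur Prefecture is on standard time, UTC−05:00.
17:39 UTC − 5h = 12:39 local.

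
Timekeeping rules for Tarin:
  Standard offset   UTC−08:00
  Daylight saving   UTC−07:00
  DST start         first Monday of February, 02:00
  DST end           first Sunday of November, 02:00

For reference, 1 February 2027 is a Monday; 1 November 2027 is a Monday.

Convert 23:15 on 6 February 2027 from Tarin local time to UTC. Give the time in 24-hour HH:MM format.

06:15

1 February 2027 is a Monday, so the first Monday is February 1.
1 November 2027 is a Monday, so the first Sunday is November 7.
6 February 2027 lies within the daylight-saving period (1 February – 7 November), so Tarin is on daylight time, UTC−07:00.
23:15 local + 7h = 06:15 UTC (rolling into the next day, 7 February 2027).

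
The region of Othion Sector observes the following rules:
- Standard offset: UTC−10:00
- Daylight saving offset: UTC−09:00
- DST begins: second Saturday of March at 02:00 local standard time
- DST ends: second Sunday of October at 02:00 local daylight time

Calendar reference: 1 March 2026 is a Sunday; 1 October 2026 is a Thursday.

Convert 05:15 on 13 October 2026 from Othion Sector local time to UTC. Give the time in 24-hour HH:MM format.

15:15

1 March 2026 is a Sunday, so the first Saturday is March 7 and the second is March 14.
1 October 2026 is a Thursday, so the first Sunday is October 4 and the second is October 11.
13 October 2026 is outside the daylight-saving period (14 March – 11 October), so Othion Sector is on standard time, UTC−10:00.
05:15 local + 10h = 15:15 UTC.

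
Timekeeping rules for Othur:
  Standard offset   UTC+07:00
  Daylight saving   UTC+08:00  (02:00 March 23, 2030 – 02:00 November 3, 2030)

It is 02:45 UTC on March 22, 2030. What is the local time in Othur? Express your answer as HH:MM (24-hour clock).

09:45

At the standard offset (UTC+07:00), 02:45 UTC + 7h = 09:45 Othur standard time.
The standard-time date in Othur, March 22, 2030, does not fall between 23 March and 3 November, so daylight saving is not in effect and Othur is at UTC+07:00.
02:45 UTC + 7h = 09:45 local.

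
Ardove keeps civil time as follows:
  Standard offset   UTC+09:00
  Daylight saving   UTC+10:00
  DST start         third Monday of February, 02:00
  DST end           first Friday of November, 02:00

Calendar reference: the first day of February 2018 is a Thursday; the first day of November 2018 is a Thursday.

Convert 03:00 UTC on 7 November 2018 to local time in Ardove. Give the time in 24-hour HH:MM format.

12:00

1 February 2018 is a Thursday, so the first Monday is February 5 and the third is February 19.
1 November 2018 is a Thursday, so the first Friday is November 2.
At the standard offset (UTC+09:00), 03:00 UTC + 9h = 12:00 Ardove standard time.
Daylight saving runs 19 February – 2 November; the standard-time date in Ardove, 7 November 2018, is outside that window, so Ardove is on standard time at UTC+09:00.
03:00 UTC + 9h = 12:00 local.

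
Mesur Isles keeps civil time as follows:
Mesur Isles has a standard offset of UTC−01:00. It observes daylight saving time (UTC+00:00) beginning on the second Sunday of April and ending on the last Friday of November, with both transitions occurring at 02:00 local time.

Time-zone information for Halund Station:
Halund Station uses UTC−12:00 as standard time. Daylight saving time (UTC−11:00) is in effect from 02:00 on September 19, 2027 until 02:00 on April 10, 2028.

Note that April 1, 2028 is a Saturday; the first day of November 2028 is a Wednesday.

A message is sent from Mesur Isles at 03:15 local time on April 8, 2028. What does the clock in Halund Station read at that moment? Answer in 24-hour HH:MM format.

17:15

1 April 2028 is a Saturday, so the first Sunday is April 2 and the second is April 9.
1 November 2028 is a Wednesday, so Fridays fall on 3, 10, 17, 24; the last is November 24.
Daylight saving runs 9 April – 24 November; April 8, 2028 is outside that window, so Mesur Isles is on standard time at UTC−01:00.
03:15 Mesur Isles + 1h = 04:15 UTC.
At the standard offset (UTC−12:00), 04:15 UTC − 12h = 16:15 Halund Station standard time (rolling into the previous day, 7 April 2028).
The standard-time date in Halund Station, April 7, 2028, lies within the daylight-saving period (19 September 2027 – 10 April 2028), so Halund Station is on daylight time, UTC−11:00.
04:15 UTC − 11h = 17:15 Halund Station (rolling into the previous day, 7 April 2028).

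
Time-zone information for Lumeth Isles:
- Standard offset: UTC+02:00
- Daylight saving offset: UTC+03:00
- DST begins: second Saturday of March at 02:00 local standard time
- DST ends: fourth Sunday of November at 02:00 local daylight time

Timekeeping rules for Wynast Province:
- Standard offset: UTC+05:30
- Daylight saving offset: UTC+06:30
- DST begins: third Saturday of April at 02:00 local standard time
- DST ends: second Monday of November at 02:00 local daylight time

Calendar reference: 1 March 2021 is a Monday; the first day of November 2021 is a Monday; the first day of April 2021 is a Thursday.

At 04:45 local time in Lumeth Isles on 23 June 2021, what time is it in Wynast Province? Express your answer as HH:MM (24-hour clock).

1 March 2021 is a Monday, so the first Saturday is March 6 and the second is March 13.
1 November 2021 is a Monday, so the first Sunday is November 7 and the fourth is November 28.
23 June 2021 lies within the daylight-saving period (13 March – 28 November), so Lumeth Isles is on daylight time, UTC+03:00.
04:45 Lumeth Isles − 3h = 01:45 UTC.
1 April 2021 is a Thursday, so the first Saturday is April 3 and the third is April 17.
1 November 2021 is a Monday, so the first Monday is November 1 and the second is November 8.
At the standard offset (UTC+05:30), 01:45 UTC + 5h30m = 07:15 Wynast Province standard time.
The standard-time date in Wynast Province, 23 June 2021, lies within the daylight-saving period (17 April – 8 November), so Wynast Province is on daylight time, UTC+06:30.
01:45 UTC + 6h30m = 08:15 Wynast Province.

08:15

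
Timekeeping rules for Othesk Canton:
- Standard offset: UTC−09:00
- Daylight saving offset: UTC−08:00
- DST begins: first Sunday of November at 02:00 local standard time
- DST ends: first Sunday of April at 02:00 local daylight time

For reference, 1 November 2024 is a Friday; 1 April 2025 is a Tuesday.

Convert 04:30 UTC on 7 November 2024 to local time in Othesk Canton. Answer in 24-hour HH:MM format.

1 November 2024 is a Friday, so the first Sunday is November 3.
1 April 2025 is a Tuesday, so the first Sunday is April 6.
At the standard offset (UTC−09:00), 04:30 UTC − 9h = 19:30 Othesk Canton standard time (rolling into the previous day, 6 November 2024).
Daylight saving runs 3 November 2024 – 6 April 2025; the standard-time date in Othesk Canton, 6 November 2024, is inside that window, so Othesk Canton is at UTC−08:00.
04:30 UTC − 8h = 20:30 local (rolling into the previous day, 6 November 2024).

20:30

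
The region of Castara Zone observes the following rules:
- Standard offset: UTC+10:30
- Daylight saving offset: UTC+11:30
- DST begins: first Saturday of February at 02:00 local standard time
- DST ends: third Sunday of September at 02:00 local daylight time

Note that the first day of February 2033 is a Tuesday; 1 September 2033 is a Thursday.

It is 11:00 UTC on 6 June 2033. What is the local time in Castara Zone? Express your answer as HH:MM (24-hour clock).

22:30

1 February 2033 is a Tuesday, so the first Saturday is February 5.
1 September 2033 is a Thursday, so the first Sunday is September 4 and the third is September 18.
At the standard offset (UTC+10:30), 11:00 UTC + 10h30m = 21:30 Castara Zone standard time.
Daylight saving runs 5 February – 18 September; the standard-time date in Castara Zone, 6 June 2033, is inside that window, so Castara Zone is at UTC+11:30.
11:00 UTC + 11h30m = 22:30 local.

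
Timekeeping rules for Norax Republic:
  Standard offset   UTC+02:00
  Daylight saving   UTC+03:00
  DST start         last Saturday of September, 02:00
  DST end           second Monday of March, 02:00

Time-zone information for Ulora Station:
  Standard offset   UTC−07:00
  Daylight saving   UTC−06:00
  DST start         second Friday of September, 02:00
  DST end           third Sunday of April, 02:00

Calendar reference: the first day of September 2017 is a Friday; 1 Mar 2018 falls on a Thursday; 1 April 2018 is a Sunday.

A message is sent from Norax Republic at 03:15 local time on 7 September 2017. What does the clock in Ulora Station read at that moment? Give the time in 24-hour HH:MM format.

18:15

1 September 2017 is a Friday, so Saturdays fall on 2, 9, 16, 23, 30; the last is September 30.
1 March 2018 is a Thursday, so the first Monday is March 5 and the second is March 12.
7 September 2017 is outside the daylight-saving period (30 September 2017 – 12 March 2018), so Norax Republic is on standard time, UTC+02:00.
03:15 Norax Republic − 2h = 01:15 UTC.
1 September 2017 is a Friday, so the first Friday is September 1 and the second is September 8.
1 April 2018 is a Sunday, so the first Sunday is April 1 and the third is April 15.
At the standard offset (UTC−07:00), 01:15 UTC − 7h = 18:15 Ulora Station standard time (rolling into the previous day, 6 September 2017).
The standard-time date in Ulora Station, 6 September 2017, is outside the daylight-saving period (8 September 2017 – 15 April 2018), so Ulora Station is on standard time, UTC−07:00.
01:15 UTC − 7h = 18:15 Ulora Station (rolling into the previous day, 6 September 2017).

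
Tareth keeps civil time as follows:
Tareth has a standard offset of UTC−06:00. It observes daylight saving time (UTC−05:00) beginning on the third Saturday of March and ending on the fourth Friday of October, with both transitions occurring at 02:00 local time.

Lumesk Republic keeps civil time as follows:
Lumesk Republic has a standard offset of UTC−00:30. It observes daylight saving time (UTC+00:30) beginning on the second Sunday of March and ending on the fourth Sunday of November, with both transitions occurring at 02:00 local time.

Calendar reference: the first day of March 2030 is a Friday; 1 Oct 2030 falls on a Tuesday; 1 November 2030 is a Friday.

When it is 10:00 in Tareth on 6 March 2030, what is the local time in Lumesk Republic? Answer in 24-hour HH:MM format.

15:30

1 March 2030 is a Friday, so the first Saturday is March 2 and the third is March 16.
1 October 2030 is a Tuesday, so the first Friday is October 4 and the fourth is October 25.
6 March 2030 is outside the daylight-saving period (16 March – 25 October), so Tareth is on standard time, UTC−06:00.
10:00 Tareth + 6h = 16:00 UTC.
1 March 2030 is a Friday, so the first Sunday is March 3 and the second is March 10.
1 November 2030 is a Friday, so the first Sunday is November 3 and the fourth is November 24.
At the standard offset (UTC−00:30), 16:00 UTC − 0h30m = 15:30 Lumesk Republic standard time.
The standard-time date in Lumesk Republic, 6 March 2030, is outside the daylight-saving period (10 March – 24 November), so Lumesk Republic is on standard time, UTC−00:30.
16:00 UTC − 0h30m = 15:30 Lumesk Republic.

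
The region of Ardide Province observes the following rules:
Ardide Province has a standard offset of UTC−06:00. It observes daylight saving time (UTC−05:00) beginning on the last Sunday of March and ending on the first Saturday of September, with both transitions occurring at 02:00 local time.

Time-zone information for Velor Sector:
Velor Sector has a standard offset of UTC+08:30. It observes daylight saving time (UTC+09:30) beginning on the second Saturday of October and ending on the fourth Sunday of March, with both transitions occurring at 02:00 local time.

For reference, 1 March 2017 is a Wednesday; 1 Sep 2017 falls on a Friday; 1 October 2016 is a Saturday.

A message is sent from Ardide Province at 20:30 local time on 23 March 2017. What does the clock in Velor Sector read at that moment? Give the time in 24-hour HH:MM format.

12:00

1 March 2017 is a Wednesday, so Sundays fall on 5, 12, 19, 26; the last is March 26.
1 September 2017 is a Friday, so the first Saturday is September 2.
Daylight saving runs 26 March – 2 September; 23 March 2017 is outside that window, so Ardide Province is on standard time at UTC−06:00.
20:30 Ardide Province + 6h = 02:30 UTC (rolling into the next day, 24 March 2017).
1 October 2016 is a Saturday, so the first Saturday is October 1 and the second is October 8.
1 March 2017 is a Wednesday, so the first Sunday is March 5 and the fourth is March 26.
At the standard offset (UTC+08:30), 02:30 UTC + 8h30m = 11:00 Velor Sector standard time.
Daylight saving runs 8 October 2016 – 26 March 2017; the standard-time date in Velor Sector, 24 March 2017, is inside that window, so Velor Sector is at UTC+09:30.
02:30 UTC + 9h30m = 12:00 Velor Sector.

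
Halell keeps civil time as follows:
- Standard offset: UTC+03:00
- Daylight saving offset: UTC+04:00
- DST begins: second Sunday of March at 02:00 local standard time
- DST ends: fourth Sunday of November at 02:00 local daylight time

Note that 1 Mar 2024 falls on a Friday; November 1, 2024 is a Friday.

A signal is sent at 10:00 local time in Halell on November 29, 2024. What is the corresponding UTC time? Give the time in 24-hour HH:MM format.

07:00

1 March 2024 is a Friday, so the first Sunday is March 3 and the second is March 10.
1 November 2024 is a Friday, so the first Sunday is November 3 and the fourth is November 24.
Daylight saving runs 10 March – 24 November; November 29, 2024 is outside that window, so Halell is on standard time at UTC+03:00.
10:00 local − 3h = 07:00 UTC.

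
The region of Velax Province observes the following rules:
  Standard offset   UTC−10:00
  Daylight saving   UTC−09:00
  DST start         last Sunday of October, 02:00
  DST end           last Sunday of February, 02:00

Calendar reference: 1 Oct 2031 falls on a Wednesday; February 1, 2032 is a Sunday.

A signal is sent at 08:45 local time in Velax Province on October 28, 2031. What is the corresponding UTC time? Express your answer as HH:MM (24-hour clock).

1 October 2031 is a Wednesday, so Sundays fall on 5, 12, 19, 26; the last is October 26.
1 February 2032 is a Sunday, so Sundays fall on 1, 8, 15, 22, 29; the last is February 29.
October 28, 2031 lies within the daylight-saving period (26 October 2031 – 29 February 2032), so Velax Province is on daylight time, UTC−09:00.
08:45 local + 9h = 17:45 UTC.

17:45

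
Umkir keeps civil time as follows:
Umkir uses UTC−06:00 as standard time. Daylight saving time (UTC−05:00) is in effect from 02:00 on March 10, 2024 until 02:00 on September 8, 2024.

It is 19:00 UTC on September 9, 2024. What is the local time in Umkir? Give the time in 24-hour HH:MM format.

13:00

At the standard offset (UTC−06:00), 19:00 UTC − 6h = 13:00 Umkir standard time.
Daylight saving runs 10 March – 8 September; the standard-time date in Umkir, September 9, 2024, is outside that window, so Umkir is on standard time at UTC−06:00.
19:00 UTC − 6h = 13:00 local.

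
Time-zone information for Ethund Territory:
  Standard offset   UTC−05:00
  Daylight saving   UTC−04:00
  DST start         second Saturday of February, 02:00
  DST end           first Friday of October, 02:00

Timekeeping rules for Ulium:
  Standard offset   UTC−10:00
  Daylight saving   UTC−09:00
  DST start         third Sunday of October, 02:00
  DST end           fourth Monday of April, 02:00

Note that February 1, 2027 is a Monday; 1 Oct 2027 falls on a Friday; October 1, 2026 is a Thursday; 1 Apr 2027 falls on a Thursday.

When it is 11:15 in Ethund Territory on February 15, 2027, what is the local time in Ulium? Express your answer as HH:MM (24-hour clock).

06:15

1 February 2027 is a Monday, so the first Saturday is February 6 and the second is February 13.
1 October 2027 is a Friday, so the first Friday is October 1.
February 15, 2027 falls between 13 February and 1 October, so daylight saving is in effect and Ethund Territory is at UTC−04:00.
11:15 Ethund Territory + 4h = 15:15 UTC.
1 October 2026 is a Thursday, so the first Sunday is October 4 and the third is October 18.
1 April 2027 is a Thursday, so the first Monday is April 5 and the fourth is April 26.
At the standard offset (UTC−10:00), 15:15 UTC − 10h = 05:15 Ulium standard time.
The standard-time date in Ulium, February 15, 2027, falls between 18 October 2026 and 26 April 2027, so daylight saving is in effect and Ulium is at UTC−09:00.
15:15 UTC − 9h = 06:15 Ulium.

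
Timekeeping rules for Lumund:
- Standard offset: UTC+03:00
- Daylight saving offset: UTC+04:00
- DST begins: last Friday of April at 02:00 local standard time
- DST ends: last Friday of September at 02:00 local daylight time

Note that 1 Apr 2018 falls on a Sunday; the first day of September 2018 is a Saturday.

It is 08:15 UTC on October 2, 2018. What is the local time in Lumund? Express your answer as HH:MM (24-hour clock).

11:15

1 April 2018 is a Sunday, so Fridays fall on 6, 13, 20, 27; the last is April 27.
1 September 2018 is a Saturday, so Fridays fall on 7, 14, 21, 28; the last is September 28.
At the standard offset (UTC+03:00), 08:15 UTC + 3h = 11:15 Lumund standard time.
The standard-time date in Lumund, October 2, 2018, does not fall between 27 April and 28 September, so daylight saving is not in effect and Lumund is at UTC+03:00.
08:15 UTC + 3h = 11:15 local.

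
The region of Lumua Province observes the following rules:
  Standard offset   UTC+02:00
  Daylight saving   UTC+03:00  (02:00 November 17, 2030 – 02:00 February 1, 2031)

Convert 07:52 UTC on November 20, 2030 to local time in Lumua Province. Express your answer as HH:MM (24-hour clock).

At the standard offset (UTC+02:00), 07:52 UTC + 2h = 09:52 Lumua Province standard time.
Daylight saving runs 17 November 2030 – 1 February 2031; the standard-time date in Lumua Province, November 20, 2030, is inside that window, so Lumua Province is at UTC+03:00.
07:52 UTC + 3h = 10:52 local.

10:52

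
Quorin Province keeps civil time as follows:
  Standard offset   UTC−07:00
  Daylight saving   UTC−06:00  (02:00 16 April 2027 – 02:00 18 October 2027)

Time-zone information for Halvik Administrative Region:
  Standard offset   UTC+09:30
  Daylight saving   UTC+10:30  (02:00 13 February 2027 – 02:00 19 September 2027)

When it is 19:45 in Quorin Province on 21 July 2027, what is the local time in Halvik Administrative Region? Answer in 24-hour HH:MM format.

21 July 2027 falls between 16 April and 18 October, so daylight saving is in effect and Quorin Province is at UTC−06:00.
19:45 Quorin Province + 6h = 01:45 UTC (rolling into the next day, 22 July 2027).
At the standard offset (UTC+09:30), 01:45 UTC + 9h30m = 11:15 Halvik Administrative Region standard time.
The standard-time date in Halvik Administrative Region, 22 July 2027, lies within the daylight-saving period (13 February – 19 September), so Halvik Administrative Region is on daylight time, UTC+10:30.
01:45 UTC + 10h30m = 12:15 Halvik Administrative Region.

12:15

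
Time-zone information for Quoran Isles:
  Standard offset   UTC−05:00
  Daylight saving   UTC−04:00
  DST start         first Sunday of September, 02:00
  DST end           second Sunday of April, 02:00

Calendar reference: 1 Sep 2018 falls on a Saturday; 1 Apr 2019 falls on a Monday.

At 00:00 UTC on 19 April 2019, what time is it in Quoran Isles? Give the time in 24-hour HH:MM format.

19:00

1 September 2018 is a Saturday, so the first Sunday is September 2.
1 April 2019 is a Monday, so the first Sunday is April 7 and the second is April 14.
At the standard offset (UTC−05:00), 00:00 UTC − 5h = 19:00 Quoran Isles standard time (rolling into the previous day, 18 April 2019).
The standard-time date in Quoran Isles, 18 April 2019, does not fall between 2 September 2018 and 14 April 2019, so daylight saving is not in effect and Quoran Isles is at UTC−05:00.
00:00 UTC − 5h = 19:00 local (rolling into the previous day, 18 April 2019).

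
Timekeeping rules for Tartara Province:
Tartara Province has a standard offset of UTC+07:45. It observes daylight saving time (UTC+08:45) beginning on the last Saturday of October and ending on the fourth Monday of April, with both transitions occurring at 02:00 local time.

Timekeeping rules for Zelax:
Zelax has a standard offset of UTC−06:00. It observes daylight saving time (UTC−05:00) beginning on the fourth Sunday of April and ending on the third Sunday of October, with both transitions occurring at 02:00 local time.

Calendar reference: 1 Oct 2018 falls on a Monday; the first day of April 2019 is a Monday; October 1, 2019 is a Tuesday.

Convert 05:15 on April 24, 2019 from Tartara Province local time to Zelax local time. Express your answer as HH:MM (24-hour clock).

1 October 2018 is a Monday, so Saturdays fall on 6, 13, 20, 27; the last is October 27.
1 April 2019 is a Monday, so the first Monday is April 1 and the fourth is April 22.
April 24, 2019 does not fall between 27 October 2018 and 22 April 2019, so daylight saving is not in effect and Tartara Province is at UTC+07:45.
05:15 Tartara Province − 7h45m = 21:30 UTC (rolling into the previous day, 23 April 2019).
1 April 2019 is a Monday, so the first Sunday is April 7 and the fourth is April 28.
1 October 2019 is a Tuesday, so the first Sunday is October 6 and the third is October 20.
At the standard offset (UTC−06:00), 21:30 UTC − 6h = 15:30 Zelax standard time.
Daylight saving runs 28 April – 20 October; the standard-time date in Zelax, April 23, 2019, is outside that window, so Zelax is on standard time at UTC−06:00.
21:30 UTC − 6h = 15:30 Zelax.

15:30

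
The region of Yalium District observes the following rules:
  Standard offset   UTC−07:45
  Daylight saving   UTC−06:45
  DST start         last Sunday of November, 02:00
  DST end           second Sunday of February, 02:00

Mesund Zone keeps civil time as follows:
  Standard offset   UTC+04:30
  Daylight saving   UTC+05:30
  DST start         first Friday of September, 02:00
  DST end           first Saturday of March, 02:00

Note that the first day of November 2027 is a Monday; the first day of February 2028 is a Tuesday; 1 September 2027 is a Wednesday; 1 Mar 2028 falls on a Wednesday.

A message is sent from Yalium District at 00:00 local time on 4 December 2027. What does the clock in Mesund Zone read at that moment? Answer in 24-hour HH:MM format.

12:15

1 November 2027 is a Monday, so Sundays fall on 7, 14, 21, 28; the last is November 28.
1 February 2028 is a Tuesday, so the first Sunday is February 6 and the second is February 13.
4 December 2027 lies within the daylight-saving period (28 November 2027 – 13 February 2028), so Yalium District is on daylight time, UTC−06:45.
00:00 Yalium District + 6h45m = 06:45 UTC.
1 September 2027 is a Wednesday, so the first Friday is September 3.
1 March 2028 is a Wednesday, so the first Saturday is March 4.
At the standard offset (UTC+04:30), 06:45 UTC + 4h30m = 11:15 Mesund Zone standard time.
The standard-time date in Mesund Zone, 4 December 2027, falls between 3 September 2027 and 4 March 2028, so daylight saving is in effect and Mesund Zone is at UTC+05:30.
06:45 UTC + 5h30m = 12:15 Mesund Zone.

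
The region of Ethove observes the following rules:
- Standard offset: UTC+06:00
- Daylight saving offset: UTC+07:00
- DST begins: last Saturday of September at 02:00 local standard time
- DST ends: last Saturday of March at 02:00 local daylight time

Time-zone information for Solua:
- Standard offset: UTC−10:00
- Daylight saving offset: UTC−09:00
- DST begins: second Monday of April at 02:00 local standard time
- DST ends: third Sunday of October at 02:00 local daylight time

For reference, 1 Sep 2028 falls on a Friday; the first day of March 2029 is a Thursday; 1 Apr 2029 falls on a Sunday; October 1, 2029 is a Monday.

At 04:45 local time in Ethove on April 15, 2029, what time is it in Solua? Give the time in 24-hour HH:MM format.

13:45

1 September 2028 is a Friday, so Saturdays fall on 2, 9, 16, 23, 30; the last is September 30.
1 March 2029 is a Thursday, so Saturdays fall on 3, 10, 17, 24, 31; the last is March 31.
Daylight saving runs 30 September 2028 – 31 March 2029; April 15, 2029 is outside that window, so Ethove is on standard time at UTC+06:00.
04:45 Ethove − 6h = 22:45 UTC (rolling into the previous day, 14 April 2029).
1 April 2029 is a Sunday, so the first Monday is April 2 and the second is April 9.
1 October 2029 is a Monday, so the first Sunday is October 7 and the third is October 21.
At the standard offset (UTC−10:00), 22:45 UTC − 10h = 12:45 Solua standard time.
The standard-time date in Solua, April 14, 2029, falls between 9 April and 21 October, so daylight saving is in effect and Solua is at UTC−09:00.
22:45 UTC − 9h = 13:45 Solua.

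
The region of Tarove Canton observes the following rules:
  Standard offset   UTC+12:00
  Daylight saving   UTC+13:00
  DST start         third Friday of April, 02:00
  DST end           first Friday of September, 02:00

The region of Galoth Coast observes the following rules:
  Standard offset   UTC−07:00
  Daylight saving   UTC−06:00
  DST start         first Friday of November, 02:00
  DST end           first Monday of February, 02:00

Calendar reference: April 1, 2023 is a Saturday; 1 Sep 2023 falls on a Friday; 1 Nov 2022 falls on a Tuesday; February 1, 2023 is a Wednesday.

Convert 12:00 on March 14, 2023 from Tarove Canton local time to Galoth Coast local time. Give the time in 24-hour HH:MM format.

1 April 2023 is a Saturday, so the first Friday is April 7 and the third is April 21.
1 September 2023 is a Friday, so the first Friday is September 1.
March 14, 2023 does not fall between 21 April and 1 September, so daylight saving is not in effect and Tarove Canton is at UTC+12:00.
12:00 Tarove Canton − 12h = 00:00 UTC.
1 November 2022 is a Tuesday, so the first Friday is November 4.
1 February 2023 is a Wednesday, so the first Monday is February 6.
At the standard offset (UTC−07:00), 00:00 UTC − 7h = 17:00 Galoth Coast standard time (rolling into the previous day, 13 March 2023).
Daylight saving runs 4 November 2022 – 6 February 2023; the standard-time date in Galoth Coast, March 13, 2023, is outside that window, so Galoth Coast is on standard time at UTC−07:00.
00:00 UTC − 7h = 17:00 Galoth Coast (rolling into the previous day, 13 March 2023).

17:00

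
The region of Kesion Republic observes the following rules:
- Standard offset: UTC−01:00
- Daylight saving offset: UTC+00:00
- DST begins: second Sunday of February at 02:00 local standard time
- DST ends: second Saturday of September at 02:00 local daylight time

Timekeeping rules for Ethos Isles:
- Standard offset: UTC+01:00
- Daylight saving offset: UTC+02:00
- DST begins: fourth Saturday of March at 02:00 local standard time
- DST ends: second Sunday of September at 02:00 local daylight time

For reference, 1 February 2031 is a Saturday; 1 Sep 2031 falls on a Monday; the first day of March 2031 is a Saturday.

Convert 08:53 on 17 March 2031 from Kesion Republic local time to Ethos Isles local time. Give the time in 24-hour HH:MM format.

1 February 2031 is a Saturday, so the first Sunday is February 2 and the second is February 9.
1 September 2031 is a Monday, so the first Saturday is September 6 and the second is September 13.
Daylight saving runs 9 February – 13 September; 17 March 2031 is inside that window, so Kesion Republic is at UTC+00:00.
08:53 Kesion Republic − 0h = 08:53 UTC.
1 March 2031 is a Saturday, so the first Saturday is March 1 and the fourth is March 22.
1 September 2031 is a Monday, so the first Sunday is September 7 and the second is September 14.
At the standard offset (UTC+01:00), 08:53 UTC + 1h = 09:53 Ethos Isles standard time.
The standard-time date in Ethos Isles, 17 March 2031, is outside the daylight-saving period (22 March – 14 September), so Ethos Isles is on standard time, UTC+01:00.
08:53 UTC + 1h = 09:53 Ethos Isles.

09:53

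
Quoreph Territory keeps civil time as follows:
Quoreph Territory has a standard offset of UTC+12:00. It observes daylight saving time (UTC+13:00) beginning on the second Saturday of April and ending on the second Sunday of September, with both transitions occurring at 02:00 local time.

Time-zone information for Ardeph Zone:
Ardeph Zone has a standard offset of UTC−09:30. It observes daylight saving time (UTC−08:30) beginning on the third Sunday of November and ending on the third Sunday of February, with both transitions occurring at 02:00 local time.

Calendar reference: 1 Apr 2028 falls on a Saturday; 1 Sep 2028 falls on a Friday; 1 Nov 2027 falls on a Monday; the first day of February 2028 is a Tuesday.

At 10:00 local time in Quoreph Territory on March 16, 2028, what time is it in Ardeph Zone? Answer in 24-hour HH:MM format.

12:30

1 April 2028 is a Saturday, so the first Saturday is April 1 and the second is April 8.
1 September 2028 is a Friday, so the first Sunday is September 3 and the second is September 10.
March 16, 2028 is outside the daylight-saving period (8 April – 10 September), so Quoreph Territory is on standard time, UTC+12:00.
10:00 Quoreph Territory − 12h = 22:00 UTC (rolling into the previous day, 15 March 2028).
1 November 2027 is a Monday, so the first Sunday is November 7 and the third is November 21.
1 February 2028 is a Tuesday, so the first Sunday is February 6 and the third is February 20.
At the standard offset (UTC−09:30), 22:00 UTC − 9h30m = 12:30 Ardeph Zone standard time.
Daylight saving runs 21 November 2027 – 20 February 2028; the standard-time date in Ardeph Zone, March 15, 2028, is outside that window, so Ardeph Zone is on standard time at UTC−09:30.
22:00 UTC − 9h30m = 12:30 Ardeph Zone.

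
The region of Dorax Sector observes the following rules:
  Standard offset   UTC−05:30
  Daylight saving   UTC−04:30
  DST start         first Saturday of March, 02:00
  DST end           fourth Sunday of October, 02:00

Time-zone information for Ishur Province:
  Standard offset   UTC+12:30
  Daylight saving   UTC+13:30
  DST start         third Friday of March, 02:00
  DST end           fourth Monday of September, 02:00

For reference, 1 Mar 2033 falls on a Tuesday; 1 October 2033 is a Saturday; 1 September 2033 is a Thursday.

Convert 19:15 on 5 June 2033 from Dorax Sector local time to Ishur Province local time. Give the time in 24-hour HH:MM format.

1 March 2033 is a Tuesday, so the first Saturday is March 5.
1 October 2033 is a Saturday, so the first Sunday is October 2 and the fourth is October 23.
5 June 2033 falls between 5 March and 23 October, so daylight saving is in effect and Dorax Sector is at UTC−04:30.
19:15 Dorax Sector + 4h30m = 23:45 UTC.
1 March 2033 is a Tuesday, so the first Friday is March 4 and the third is March 18.
1 September 2033 is a Thursday, so the first Monday is September 5 and the fourth is September 26.
At the standard offset (UTC+12:30), 23:45 UTC + 12h30m = 12:15 Ishur Province standard time (rolling into the next day, 6 June 2033).
The standard-time date in Ishur Province, 6 June 2033, lies within the daylight-saving period (18 March – 26 September), so Ishur Province is on daylight time, UTC+13:30.
23:45 UTC + 13h30m = 13:15 Ishur Province (rolling into the next day, 6 June 2033).

13:15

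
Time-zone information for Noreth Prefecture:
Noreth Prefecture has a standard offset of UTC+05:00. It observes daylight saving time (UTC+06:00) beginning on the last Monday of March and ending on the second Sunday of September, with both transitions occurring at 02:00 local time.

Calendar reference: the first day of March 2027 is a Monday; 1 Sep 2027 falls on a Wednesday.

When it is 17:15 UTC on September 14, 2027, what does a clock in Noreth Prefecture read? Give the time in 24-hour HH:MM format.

1 March 2027 is a Monday, so Mondays fall on 1, 8, 15, 22, 29; the last is March 29.
1 September 2027 is a Wednesday, so the first Sunday is September 5 and the second is September 12.
At the standard offset (UTC+05:00), 17:15 UTC + 5h = 22:15 Noreth Prefecture standard time.
The standard-time date in Noreth Prefecture, September 14, 2027, does not fall between 29 March and 12 September, so daylight saving is not in effect and Noreth Prefecture is at UTC+05:00.
17:15 UTC + 5h = 22:15 local.

22:15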